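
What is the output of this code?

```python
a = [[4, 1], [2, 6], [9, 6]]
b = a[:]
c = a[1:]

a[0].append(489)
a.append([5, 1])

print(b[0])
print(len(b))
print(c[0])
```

Key concept: slice with nested mutation.
Step by step:
`a = [[4, 1], [2, 6], [9, 6]]` → a = [[4, 1], [2, 6], [9, 6]]
`b = a[:]` → b = [[4, 1], [2, 6], [9, 6]]
`c = a[1:]` → c = [[2, 6], [9, 6]]
`a[0].append(489)` → a = [[4, 1, 489], [2, 6], [9, 6]]; b = [[4, 1, 489], [2, 6], [9, 6]]
`a.append([5, 1])` → a = [[4, 1, 489], [2, 6], [9, 6], [5, 1]]
`print(b[0])` → prints [4, 1, 489]
`print(len(b))` → prints 3
`print(c[0])` → prints [2, 6]

Answer:
[4, 1, 489]
3
[2, 6]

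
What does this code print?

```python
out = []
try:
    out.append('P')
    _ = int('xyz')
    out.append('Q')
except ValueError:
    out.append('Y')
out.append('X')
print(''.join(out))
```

Execution trace: 'P' (try body) → 'Y' (except ValueError) → 'X' (after the try/except). Output: PYX

Answer: PYX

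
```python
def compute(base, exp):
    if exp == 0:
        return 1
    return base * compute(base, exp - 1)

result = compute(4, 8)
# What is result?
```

compute(4, 8) = 4 * 4 * 4 * 4 * 4 * 4 * 4 * 4 = 65536

Answer: 65536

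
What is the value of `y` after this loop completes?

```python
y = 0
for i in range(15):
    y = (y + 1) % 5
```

Increment mod 5, 15 times = 0
`y` takes the values: 0 → 1 → 2 → 3 → 4 → 0 → 1 → 2 → 3 → 4 → 0 → 1 → 2 → 3 → 4 → 0

Answer: 0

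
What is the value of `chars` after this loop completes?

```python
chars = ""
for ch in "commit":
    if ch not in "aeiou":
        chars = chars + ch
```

Remove vowels from 'commit'
`chars` takes the values: "" → "c" → "cm" → "cmm" → "cmmt"

Answer: "cmmt"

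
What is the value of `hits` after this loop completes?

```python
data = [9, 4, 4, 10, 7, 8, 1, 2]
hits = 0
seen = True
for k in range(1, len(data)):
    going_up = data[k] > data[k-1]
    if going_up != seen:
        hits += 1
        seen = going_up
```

Count direction changes in [9, 4, 4, 10, 7, 8, 1, 2]
`hits` takes the values: 0 → 1 → 2 → 3 → 4 → 5 → 6

Answer: 6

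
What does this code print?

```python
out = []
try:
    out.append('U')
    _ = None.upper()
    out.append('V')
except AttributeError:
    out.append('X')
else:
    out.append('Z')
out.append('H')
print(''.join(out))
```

Execution trace: 'U' (try body) → 'X' (except AttributeError) → 'H' (after the try/except). Output: UXH

Answer: UXH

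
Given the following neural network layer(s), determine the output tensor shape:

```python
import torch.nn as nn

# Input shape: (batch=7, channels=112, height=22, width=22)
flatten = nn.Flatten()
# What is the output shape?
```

Input: (7, 112, 22, 22) -> Output: (7, 54208)

Answer: (7, 54208)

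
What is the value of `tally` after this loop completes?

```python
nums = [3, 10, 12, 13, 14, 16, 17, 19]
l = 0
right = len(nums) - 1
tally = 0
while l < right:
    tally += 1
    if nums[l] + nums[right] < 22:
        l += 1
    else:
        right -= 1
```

Steps to find pair summing to 22
`tally` takes the values: 0 → 1 → 2 → 3 → 4 → 5 → 6 → 7

Answer: 7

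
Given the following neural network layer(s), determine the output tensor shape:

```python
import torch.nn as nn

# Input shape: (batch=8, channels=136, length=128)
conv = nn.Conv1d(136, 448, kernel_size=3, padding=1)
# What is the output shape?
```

Input: (8, 136, 128) -> Output: (8, 448, 128)

Answer: (8, 448, 128)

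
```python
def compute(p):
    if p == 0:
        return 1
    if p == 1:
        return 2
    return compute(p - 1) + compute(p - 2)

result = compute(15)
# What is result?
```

Build up from base cases: compute(0)=1, compute(1)=2, compute(2)=3, compute(3)=5, compute(4)=8, compute(5)=13, compute(6)=21, ..., compute(15)=1597

Answer: 1597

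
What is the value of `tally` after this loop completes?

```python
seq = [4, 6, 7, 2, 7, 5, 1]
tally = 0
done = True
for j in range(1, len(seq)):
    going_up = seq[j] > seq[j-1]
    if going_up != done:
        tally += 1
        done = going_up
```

Count direction changes in [4, 6, 7, 2, 7, 5, 1]
`tally` takes the values: 0 → 1 → 2 → 3

Answer: 3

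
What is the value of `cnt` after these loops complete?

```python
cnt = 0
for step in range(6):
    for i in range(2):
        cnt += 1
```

6 * 2 = 12
`cnt` takes the values: 0 → 1 → 2 → 3 → 4 → 5 → 6 → 7 → 8 → 9 → 10 → 11 → 12

Answer: 12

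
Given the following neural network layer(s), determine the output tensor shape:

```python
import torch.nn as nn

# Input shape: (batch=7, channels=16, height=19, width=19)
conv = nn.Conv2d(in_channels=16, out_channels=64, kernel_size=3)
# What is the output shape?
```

Input: (7, 16, 19, 19) -> Output: (7, 64, 17, 17)

Answer: (7, 64, 17, 17)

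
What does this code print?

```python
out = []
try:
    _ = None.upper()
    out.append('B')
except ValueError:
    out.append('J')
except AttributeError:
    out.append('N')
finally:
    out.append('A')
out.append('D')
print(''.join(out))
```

Execution trace: 'N' (except AttributeError) → 'A' (finally) → 'D' (after the try/except). Output: NAD

Answer: NAD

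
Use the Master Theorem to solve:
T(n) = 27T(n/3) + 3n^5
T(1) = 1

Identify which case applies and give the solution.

a=27, b=3, f(n)=3n^5. log_3(27) = 3. Since c=5 > 3 and the regularity condition holds (27(n/3)^5 = (27/3^5)n^5 with 27/3^5 < 1), Case 3 applies: T(n) = Θ(f(n)) = O(n^5).

Answer: O(n^5) - Case 3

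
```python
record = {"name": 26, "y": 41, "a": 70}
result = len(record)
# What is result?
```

Trace:
`record = {"name": 26, "y": 41, "a": 70}` → record = {'name': 26, 'y': 41, 'a': 70}
`result = len(record)` → result = 3
So result = 3

Answer: 3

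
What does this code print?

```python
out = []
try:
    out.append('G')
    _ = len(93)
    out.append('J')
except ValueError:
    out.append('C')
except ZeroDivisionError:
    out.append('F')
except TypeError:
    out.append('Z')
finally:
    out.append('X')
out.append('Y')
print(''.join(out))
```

Execution trace: 'G' (try body) → 'Z' (except TypeError) → 'X' (finally) → 'Y' (after the try/except). Output: GZXY

Answer: GZXY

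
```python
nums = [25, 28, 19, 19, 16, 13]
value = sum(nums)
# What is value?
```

Trace:
`nums = [25, 28, 19, 19, 16, 13]` → nums = [25, 28, 19, 19, 16, 13]
`value = sum(nums)` → value = 120
So value = 120

Answer: 120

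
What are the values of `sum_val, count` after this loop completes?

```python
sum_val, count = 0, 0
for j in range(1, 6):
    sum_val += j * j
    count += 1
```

Sum of squares and count
`sum_val, count` takes the values: (0, 0) → (1, 0) → (1, 1) → (5, 1) → (5, 2) → (14, 2) → (14, 3) → (30, 3) → (30, 4) → (55, 4) → (55, 5)

Answer: 55, 5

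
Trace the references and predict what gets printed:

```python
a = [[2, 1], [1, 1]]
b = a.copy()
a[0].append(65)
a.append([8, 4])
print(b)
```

Key concept: shallow copy with nested lists.
Step by step:
`a = [[2, 1], [1, 1]]` → a = [[2, 1], [1, 1]]
`b = a.copy()` → b = [[2, 1], [1, 1]]
`a[0].append(65)` → a = [[2, 1, 65], [1, 1]]; b = [[2, 1, 65], [1, 1]]
`a.append([8, 4])` → a = [[2, 1, 65], [1, 1], [8, 4]]
`print(b)` → prints [[2, 1, 65], [1, 1]]

Answer: [[2, 1, 65], [1, 1]]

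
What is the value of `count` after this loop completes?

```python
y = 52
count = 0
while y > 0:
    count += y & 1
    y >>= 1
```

Count set bits in 52 (binary: 0b110100)
`count` takes the values: 0 → 1 → 2 → 3

Answer: 3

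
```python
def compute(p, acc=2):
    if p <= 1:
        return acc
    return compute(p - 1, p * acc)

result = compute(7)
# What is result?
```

Accumulator trace (n, acc): (7, 2) -> (6, 14) -> (5, 84) -> (4, 420) -> (3, 1680) -> (2, 5040) -> (1, 10080) -> return 10080

Answer: 10080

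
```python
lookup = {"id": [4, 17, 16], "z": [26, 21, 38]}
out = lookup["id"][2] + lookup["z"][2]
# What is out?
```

Trace:
`lookup = {"id": [4, 17, 16], "z": [26, 21, 38]}` → lookup = {'id': [4, 17, 16], 'z': [26, 21, 38]}
`out = lookup["id"][2] + lookup["z"][2]` → out = 54
So out = 54

Answer: 54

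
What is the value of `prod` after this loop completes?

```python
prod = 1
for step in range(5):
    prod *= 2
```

2^5 = 32
`prod` takes the values: 1 → 2 → 4 → 8 → 16 → 32

Answer: 32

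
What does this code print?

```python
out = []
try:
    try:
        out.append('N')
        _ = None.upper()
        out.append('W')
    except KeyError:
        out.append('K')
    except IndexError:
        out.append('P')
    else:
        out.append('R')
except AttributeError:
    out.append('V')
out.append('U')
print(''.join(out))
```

Execution trace: 'N' (try body) → 'V' (outer except AttributeError) → 'U' (after the try/except). Output: NVU

Answer: NVU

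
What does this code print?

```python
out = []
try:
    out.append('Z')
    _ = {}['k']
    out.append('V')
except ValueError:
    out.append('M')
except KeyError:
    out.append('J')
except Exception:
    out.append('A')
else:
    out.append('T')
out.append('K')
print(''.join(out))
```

Execution trace: 'Z' (try body) → 'J' (except KeyError) → 'K' (after the try/except). Output: ZJK

Answer: ZJK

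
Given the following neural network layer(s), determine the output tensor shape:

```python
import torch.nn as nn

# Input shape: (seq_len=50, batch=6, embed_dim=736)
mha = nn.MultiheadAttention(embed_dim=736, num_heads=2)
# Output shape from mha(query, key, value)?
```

Input: (50, 6, 736) -> Output: (50, 6, 736)

Answer: (50, 6, 736)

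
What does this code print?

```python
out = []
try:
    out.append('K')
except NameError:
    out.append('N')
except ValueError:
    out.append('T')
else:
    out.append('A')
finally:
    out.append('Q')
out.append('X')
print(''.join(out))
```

Execution trace: 'K' (try body, no exception) → 'A' (else) → 'Q' (finally) → 'X' (after the try/except). Output: KAQX

Answer: KAQX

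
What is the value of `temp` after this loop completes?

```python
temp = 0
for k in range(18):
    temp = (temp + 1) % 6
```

Increment mod 6, 18 times = 0
`temp` takes the values: 0 → 1 → 2 → 3 → 4 → 5 → 0 → 1 → 2 → 3 → 4 → 5 → 0 → 1 → 2 → 3 → 4 → 5 → 0

Answer: 0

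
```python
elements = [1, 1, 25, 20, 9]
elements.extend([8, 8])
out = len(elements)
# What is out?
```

Trace:
`elements = [1, 1, 25, 20, 9]` → elements = [1, 1, 25, 20, 9]
`elements.extend([8, 8])` → elements = [1, 1, 25, 20, 9, 8, 8]
`out = len(elements)` → out = 7
So out = 7

Answer: 7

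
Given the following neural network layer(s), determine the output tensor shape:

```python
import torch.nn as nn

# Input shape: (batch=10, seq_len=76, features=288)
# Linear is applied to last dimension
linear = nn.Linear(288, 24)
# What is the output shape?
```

Input: (10, 76, 288) -> Output: (10, 76, 24)

Answer: (10, 76, 24)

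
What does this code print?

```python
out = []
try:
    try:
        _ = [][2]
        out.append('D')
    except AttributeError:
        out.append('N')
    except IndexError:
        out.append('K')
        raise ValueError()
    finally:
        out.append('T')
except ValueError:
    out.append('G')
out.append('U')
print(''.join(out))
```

Execution trace: 'K' (inner except IndexError) → 'T' (inner finally) → 'G' (outer except ValueError) → 'U' (after the try/except). Output: KTGU

Answer: KTGU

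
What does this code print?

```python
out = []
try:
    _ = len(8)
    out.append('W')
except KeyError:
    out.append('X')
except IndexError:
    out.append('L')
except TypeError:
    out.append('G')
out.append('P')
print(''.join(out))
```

Execution trace: 'G' (except TypeError) → 'P' (after the try/except). Output: GP

Answer: GP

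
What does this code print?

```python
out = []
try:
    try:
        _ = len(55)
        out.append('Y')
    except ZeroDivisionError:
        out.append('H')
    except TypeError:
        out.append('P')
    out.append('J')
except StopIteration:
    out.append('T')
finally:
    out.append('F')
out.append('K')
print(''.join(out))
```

Execution trace: 'P' (inner except TypeError) → 'J' (try body, no exception) → 'F' (finally) → 'K' (after the try/except). Output: PJFK

Answer: PJFK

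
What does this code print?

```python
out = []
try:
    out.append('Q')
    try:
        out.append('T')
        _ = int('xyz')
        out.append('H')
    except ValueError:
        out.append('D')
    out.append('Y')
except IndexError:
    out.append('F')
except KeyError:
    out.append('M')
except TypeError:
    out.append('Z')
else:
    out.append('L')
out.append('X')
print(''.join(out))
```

Execution trace: 'Q' (try body) → 'T' (inner try body) → 'D' (inner except ValueError) → 'Y' (try body, no exception) → 'L' (else) → 'X' (after the try/except). Output: QTDYLX

Answer: QTDYLX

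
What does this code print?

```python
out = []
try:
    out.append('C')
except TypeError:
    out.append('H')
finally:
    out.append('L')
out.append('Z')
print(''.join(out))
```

Execution trace: 'C' (try body, no exception) → 'L' (finally) → 'Z' (after the try/except). Output: CLZ

Answer: CLZ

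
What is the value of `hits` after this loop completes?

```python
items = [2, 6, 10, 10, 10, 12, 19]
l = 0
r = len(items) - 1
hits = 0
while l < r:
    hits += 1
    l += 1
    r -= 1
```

Iterations until pointers meet (list length 7)
`hits` takes the values: 0 → 1 → 2 → 3

Answer: 3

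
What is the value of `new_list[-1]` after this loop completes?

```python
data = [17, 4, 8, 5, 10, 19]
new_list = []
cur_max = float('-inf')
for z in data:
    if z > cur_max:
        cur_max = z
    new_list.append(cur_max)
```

Running max ends at 19
`new_list` takes the values: [] → [17] → [17, 17] → [17, 17, 17] → [17, 17, 17, 17] → [17, 17, 17, 17, 17] → [17, 17, 17, 17, 17, 19]
So `new_list[-1]` = 19

Answer: 19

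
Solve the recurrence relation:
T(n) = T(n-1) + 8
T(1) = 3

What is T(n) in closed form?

Unrolling: T(n) = T(1) + 8·(n-1) = 3 + 8(n-1) = 8n - 5.

Answer: T(n) = 8n - 5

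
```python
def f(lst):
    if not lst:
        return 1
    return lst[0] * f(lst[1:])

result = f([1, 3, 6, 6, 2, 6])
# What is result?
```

Product over [1, 3, 6, 6, 2, 6] = 1 * 3 * 6 * 6 * 2 * 6 = 1296

Answer: 1296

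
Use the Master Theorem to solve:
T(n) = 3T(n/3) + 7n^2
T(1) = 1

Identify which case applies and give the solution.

a=3, b=3, f(n)=7n^2. log_3(3) = 1. Since c=2 > 1 and the regularity condition holds (3(n/3)^2 = (3/3^2)n^2 with 3/3^2 < 1), Case 3 applies: T(n) = Θ(f(n)) = O(n^2).

Answer: O(n^2) - Case 3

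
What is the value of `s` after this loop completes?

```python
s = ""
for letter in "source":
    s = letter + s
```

Reverse 'source'
`s` takes the values: "" → "s" → "os" → "uos" → "ruos" → "cruos" → "ecruos"

Answer: "ecruos"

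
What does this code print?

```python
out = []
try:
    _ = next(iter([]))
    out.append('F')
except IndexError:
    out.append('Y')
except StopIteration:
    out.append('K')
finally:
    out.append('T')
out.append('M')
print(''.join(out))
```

Execution trace: 'K' (except StopIteration) → 'T' (finally) → 'M' (after the try/except). Output: KTM

Answer: KTM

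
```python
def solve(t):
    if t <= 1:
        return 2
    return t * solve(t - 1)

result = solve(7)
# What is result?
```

solve(7) = 7 * 6 * 5 * 4 * 3 * 2 * 2 = 10080

Answer: 10080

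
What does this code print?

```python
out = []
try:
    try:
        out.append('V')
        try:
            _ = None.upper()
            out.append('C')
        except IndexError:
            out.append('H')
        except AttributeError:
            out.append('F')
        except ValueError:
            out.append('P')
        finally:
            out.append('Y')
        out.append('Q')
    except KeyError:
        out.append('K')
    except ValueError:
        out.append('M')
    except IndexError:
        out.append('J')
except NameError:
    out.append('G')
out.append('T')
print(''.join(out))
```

Execution trace: 'V' (try body) → 'F' (inner except AttributeError) → 'Y' (inner finally) → 'Q' (try body, no exception) → 'T' (after the try/except). Output: VFYQT

Answer: VFYQT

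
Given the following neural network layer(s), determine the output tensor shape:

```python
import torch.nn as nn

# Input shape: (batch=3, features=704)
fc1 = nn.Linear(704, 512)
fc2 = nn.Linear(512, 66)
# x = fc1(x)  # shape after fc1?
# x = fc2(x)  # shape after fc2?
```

Input: (3, 704) -> after fc1: (3, 512) -> Output: (3, 66)

Answer: (3, 66)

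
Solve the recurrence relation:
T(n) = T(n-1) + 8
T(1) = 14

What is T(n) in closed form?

Unrolling: T(n) = T(1) + 8·(n-1) = 14 + 8(n-1) = 8n + 6.

Answer: T(n) = 8n + 6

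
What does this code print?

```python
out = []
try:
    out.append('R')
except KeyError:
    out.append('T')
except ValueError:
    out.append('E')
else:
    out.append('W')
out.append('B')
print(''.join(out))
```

Execution trace: 'R' (try body, no exception) → 'W' (else) → 'B' (after the try/except). Output: RWB

Answer: RWB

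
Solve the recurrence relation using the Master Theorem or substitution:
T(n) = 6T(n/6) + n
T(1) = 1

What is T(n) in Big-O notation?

By Master Theorem: a=6, b=6, f(n)=n. Since log_6(6) = 1 and f(n) = Θ(n^1), Case 2 applies. T(n) = O(n log n).

Answer: O(n log n)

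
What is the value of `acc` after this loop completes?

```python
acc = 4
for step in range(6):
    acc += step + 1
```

Start at 4, add 1 to 6 = 25
`acc` takes the values: 4 → 5 → 7 → 10 → 14 → 19 → 25

Answer: 25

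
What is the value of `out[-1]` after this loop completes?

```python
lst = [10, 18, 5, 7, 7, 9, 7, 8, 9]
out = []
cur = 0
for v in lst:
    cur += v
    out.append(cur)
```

Cumulative sum ends at 80
`out` takes the values: [] → [10] → [10, 28] → [10, 28, 33] → [10, 28, 33, 40] → [10, 28, 33, 40, 47] → [10, 28, 33, 40, 47, 56] → [10, 28, 33, 40, 47, 56, 63] → [10, 28, 33, 40, 47, 56, 63, 71] → [10, 28, 33, 40, 47, 56, 63, 71, 80]
So `out[-1]` = 80

Answer: 80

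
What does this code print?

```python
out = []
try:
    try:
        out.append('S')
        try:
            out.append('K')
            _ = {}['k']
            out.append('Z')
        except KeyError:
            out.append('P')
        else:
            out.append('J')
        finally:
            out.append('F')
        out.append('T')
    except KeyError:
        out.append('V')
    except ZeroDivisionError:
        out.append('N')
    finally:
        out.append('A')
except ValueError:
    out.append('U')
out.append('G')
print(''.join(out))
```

Execution trace: 'S' (try body) → 'K' (inner try body) → 'P' (inner except KeyError) → 'F' (inner finally) → 'T' (try body, no exception) → 'A' (finally) → 'G' (after the try/except). Output: SKPFTAG

Answer: SKPFTAG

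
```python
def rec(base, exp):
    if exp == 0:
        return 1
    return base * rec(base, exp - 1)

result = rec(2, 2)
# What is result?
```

rec(2, 2) = 2 * 2 = 4

Answer: 4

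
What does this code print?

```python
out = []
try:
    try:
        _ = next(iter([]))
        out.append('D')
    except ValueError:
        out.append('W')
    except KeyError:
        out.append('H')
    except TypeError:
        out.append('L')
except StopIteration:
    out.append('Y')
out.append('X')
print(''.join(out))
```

Execution trace: 'Y' (outer except StopIteration) → 'X' (after the try/except). Output: YX

Answer: YX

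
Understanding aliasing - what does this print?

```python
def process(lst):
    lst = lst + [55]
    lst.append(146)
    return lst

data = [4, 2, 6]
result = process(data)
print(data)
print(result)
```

Key concept: rebinding parameter vs mutation.
Step by step:
`data = [4, 2, 6]` → data = [4, 2, 6]
`result = process(data)` → result = [4, 2, 6, 55, 146]
`print(data)` → prints [4, 2, 6]
`print(result)` → prints [4, 2, 6, 55, 146]

Answer:
[4, 2, 6]
[4, 2, 6, 55, 146]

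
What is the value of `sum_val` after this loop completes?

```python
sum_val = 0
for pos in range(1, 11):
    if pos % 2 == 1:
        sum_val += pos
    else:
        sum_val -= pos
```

Add odd, subtract even
`sum_val` takes the values: 0 → 1 → -1 → 2 → -2 → 3 → -3 → 4 → -4 → 5 → -5

Answer: -5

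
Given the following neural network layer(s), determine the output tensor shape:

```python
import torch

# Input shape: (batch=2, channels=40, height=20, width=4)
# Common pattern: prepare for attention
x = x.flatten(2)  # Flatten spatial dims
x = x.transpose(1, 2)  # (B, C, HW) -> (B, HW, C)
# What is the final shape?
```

Input: (2, 40, 20, 4) -> after flatten(2): (2, 40, 80) -> Output: (2, 80, 40)

Answer: (2, 80, 40)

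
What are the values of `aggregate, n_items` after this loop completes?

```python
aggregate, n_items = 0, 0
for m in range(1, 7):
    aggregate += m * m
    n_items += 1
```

Sum of squares and count
`aggregate, n_items` takes the values: (0, 0) → (1, 0) → (1, 1) → (5, 1) → (5, 2) → (14, 2) → (14, 3) → (30, 3) → (30, 4) → (55, 4) → (55, 5) → (91, 5) → (91, 6)

Answer: 91, 6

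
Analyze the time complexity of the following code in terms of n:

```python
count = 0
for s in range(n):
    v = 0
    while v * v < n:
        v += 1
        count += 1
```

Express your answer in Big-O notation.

Each loop level contributes: n × √n. Multiplying the contributions gives O(n√n).

Answer: O(n√n)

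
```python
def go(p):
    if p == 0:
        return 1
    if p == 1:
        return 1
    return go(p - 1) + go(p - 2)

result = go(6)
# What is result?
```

Build up from base cases: go(0)=1, go(1)=1, go(2)=2, go(3)=3, go(4)=5, go(5)=8, go(6)=13

Answer: 13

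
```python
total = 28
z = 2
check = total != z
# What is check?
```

Trace:
`total = 28` → total = 28
`z = 2` → z = 2
`check = total != z` → check = True
So check = True

Answer: True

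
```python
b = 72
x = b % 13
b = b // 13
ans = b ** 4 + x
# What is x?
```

Trace:
`b = 72` → b = 72
`x = b % 13` → x = 7
`b = b // 13` → b = 5
`ans = b ** 4 + x` → ans = 632
So x = 7

Answer: 7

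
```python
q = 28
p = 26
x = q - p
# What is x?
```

Trace:
`q = 28` → q = 28
`p = 26` → p = 26
`x = q - p` → x = 2
So x = 2

Answer: 2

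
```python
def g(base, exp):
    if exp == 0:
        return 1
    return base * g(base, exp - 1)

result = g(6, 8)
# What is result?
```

g(6, 8) = 6 * 6 * 6 * 6 * 6 * 6 * 6 * 6 = 1679616

Answer: 1679616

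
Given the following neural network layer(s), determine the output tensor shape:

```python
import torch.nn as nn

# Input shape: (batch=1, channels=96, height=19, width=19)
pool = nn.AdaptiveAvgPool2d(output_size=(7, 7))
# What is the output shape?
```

Input: (1, 96, 19, 19) -> Output: (1, 96, 7, 7)

Answer: (1, 96, 7, 7)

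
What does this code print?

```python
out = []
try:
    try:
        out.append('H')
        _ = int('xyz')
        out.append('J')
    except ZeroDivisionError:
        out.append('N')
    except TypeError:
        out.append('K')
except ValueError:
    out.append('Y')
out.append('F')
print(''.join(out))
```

Execution trace: 'H' (inner try body) → 'Y' (outer except ValueError) → 'F' (after the try/except). Output: HYF

Answer: HYF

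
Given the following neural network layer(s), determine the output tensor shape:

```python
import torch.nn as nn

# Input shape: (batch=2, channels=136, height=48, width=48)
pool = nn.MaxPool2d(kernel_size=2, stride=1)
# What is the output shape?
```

Input: (2, 136, 48, 48) -> Output: (2, 136, 47, 47)

Answer: (2, 136, 47, 47)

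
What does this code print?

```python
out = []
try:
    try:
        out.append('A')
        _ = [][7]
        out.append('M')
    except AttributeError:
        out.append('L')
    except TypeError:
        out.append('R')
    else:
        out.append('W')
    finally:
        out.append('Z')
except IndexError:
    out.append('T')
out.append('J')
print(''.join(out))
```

Execution trace: 'A' (try body) → 'Z' (finally) → 'T' (outer except IndexError) → 'J' (after the try/except). Output: AZTJ

Answer: AZTJ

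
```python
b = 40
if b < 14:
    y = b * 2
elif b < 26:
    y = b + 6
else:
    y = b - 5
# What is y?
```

Trace:
`b = 40` → b = 40
`if b < 14: ...` → b < 14 is False, b < 26 is False, take else branch → y = 35
So y = 35

Answer: 35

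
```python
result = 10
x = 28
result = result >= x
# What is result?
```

Trace:
`result = 10` → result = 10
`x = 28` → x = 28
`result = result >= x` → result = False
So result = False

Answer: False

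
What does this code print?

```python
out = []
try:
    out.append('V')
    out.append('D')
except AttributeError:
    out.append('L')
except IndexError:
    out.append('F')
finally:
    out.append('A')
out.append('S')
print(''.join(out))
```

Execution trace: 'V' (try body) → 'D' (try body, no exception) → 'A' (finally) → 'S' (after the try/except). Output: VDAS

Answer: VDAS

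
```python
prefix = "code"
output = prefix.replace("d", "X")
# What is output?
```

Trace:
`prefix = "code"` → prefix = 'code'
`output = prefix.replace("d", "X")` → output = 'coXe'
So output = 'coXe'

Answer: 'coXe'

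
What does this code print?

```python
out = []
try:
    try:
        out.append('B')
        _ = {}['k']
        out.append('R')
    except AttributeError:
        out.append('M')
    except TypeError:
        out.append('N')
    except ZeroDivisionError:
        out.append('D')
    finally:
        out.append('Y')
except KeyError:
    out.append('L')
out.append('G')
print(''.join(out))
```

Execution trace: 'B' (inner try body) → 'Y' (inner finally) → 'L' (outer except KeyError) → 'G' (after the try/except). Output: BYLG

Answer: BYLG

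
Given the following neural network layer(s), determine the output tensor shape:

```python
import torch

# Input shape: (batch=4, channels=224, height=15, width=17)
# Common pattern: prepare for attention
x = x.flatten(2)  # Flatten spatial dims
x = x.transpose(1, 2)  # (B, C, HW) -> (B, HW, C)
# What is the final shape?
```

Input: (4, 224, 15, 17) -> after flatten(2): (4, 224, 255) -> Output: (4, 255, 224)

Answer: (4, 255, 224)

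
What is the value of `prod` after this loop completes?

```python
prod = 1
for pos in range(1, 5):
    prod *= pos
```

4! = 24
`prod` takes the values: 1 → 2 → 6 → 24

Answer: 24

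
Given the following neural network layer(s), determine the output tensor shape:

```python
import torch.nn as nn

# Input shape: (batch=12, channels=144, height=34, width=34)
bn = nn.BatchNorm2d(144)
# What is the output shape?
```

Input: (12, 144, 34, 34) -> Output: (12, 144, 34, 34)

Answer: (12, 144, 34, 34)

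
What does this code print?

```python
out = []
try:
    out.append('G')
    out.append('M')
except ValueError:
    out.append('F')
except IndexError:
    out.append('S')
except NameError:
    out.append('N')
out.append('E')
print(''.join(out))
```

Execution trace: 'G' (try body) → 'M' (try body, no exception) → 'E' (after the try/except). Output: GME

Answer: GME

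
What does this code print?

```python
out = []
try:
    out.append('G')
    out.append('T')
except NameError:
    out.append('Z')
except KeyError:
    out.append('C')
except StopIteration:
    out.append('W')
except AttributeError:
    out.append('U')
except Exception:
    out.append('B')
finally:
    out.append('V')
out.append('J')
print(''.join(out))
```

Execution trace: 'G' (try body) → 'T' (try body, no exception) → 'V' (finally) → 'J' (after the try/except). Output: GTVJ

Answer: GTVJ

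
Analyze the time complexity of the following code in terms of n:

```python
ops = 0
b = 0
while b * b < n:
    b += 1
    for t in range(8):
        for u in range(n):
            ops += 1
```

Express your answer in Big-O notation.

Each loop level contributes: √n × 1 × n. Multiplying the contributions gives O(n√n).

Answer: O(n√n)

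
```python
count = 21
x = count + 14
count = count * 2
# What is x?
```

Trace:
`count = 21` → count = 21
`x = count + 14` → x = 35
`count = count * 2` → count = 42
So x = 35

Answer: 35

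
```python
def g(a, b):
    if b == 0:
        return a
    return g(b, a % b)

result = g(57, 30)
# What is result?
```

g(57, 30) -> g(30, 27) -> g(27, 3) -> g(3, 0) -> 3

Answer: 3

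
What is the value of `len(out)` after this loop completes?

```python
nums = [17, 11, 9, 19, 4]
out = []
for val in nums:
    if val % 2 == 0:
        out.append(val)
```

Count even numbers in [17, 11, 9, 19, 4]
`out` takes the values: [] → [4]
So `len(out)` = 1

Answer: 1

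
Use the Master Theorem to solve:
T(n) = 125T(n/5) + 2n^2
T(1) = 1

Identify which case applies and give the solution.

a=125, b=5, f(n)=2n^2. log_5(125) = 3. Since c=2 < 3, Case 1 applies: T(n) = Θ(n^log_b(a)) = O(n^3).

Answer: O(n^3) - Case 1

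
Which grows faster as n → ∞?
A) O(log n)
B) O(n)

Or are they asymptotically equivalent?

O(log n) vs O(n): Higher order terms dominate.

Answer: B) O(n) grows faster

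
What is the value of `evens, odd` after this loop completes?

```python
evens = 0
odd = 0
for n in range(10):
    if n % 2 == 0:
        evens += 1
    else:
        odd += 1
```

Count evens and odds in range(10)
`evens, odd` takes the values: (0, 0) → (1, 0) → (1, 1) → (2, 1) → (2, 2) → (3, 2) → (3, 3) → (4, 3) → (4, 4) → (5, 4) → (5, 5)

Answer: 5, 5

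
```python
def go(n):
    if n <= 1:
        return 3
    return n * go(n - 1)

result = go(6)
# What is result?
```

go(6) = 6 * 5 * 4 * 3 * 2 * 3 = 2160

Answer: 2160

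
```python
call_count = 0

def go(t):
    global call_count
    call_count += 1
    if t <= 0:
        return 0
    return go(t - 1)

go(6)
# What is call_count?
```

Linear recursion stepping by 1: 7 calls from t=6 down to ≤0.

Answer: 7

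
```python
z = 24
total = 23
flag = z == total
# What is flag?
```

Trace:
`z = 24` → z = 24
`total = 23` → total = 23
`flag = z == total` → flag = False
So flag = False

Answer: False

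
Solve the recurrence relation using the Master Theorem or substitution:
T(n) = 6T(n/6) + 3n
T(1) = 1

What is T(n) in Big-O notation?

By Master Theorem: a=6, b=6, f(n)=3n. Since log_6(6) = 1 and f(n) = Θ(n^1), Case 2 applies. T(n) = O(n log n).

Answer: O(n log n)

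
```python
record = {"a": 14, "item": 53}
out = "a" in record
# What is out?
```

Trace:
`record = {"a": 14, "item": 53}` → record = {'a': 14, 'item': 53}
`out = "a" in record` → out = True
So out = True

Answer: True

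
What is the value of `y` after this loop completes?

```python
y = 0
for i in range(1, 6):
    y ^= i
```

XOR of 1 to 5
`y` takes the values: 0 → 1 → 3 → 0 → 4 → 1

Answer: 1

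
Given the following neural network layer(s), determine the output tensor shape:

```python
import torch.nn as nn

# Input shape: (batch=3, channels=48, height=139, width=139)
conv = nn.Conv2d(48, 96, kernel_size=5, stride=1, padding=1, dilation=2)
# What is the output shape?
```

Input: (3, 48, 139, 139) -> Output: (3, 96, 133, 133)

Answer: (3, 96, 133, 133)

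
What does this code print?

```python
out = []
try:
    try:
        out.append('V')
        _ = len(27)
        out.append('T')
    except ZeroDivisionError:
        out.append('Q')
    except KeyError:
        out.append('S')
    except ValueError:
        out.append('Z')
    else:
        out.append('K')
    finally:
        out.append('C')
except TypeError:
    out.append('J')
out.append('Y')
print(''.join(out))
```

Execution trace: 'V' (try body) → 'C' (finally) → 'J' (outer except TypeError) → 'Y' (after the try/except). Output: VCJY

Answer: VCJY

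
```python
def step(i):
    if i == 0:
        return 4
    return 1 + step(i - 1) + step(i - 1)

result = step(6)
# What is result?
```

step(i) = 1 + 2·step(i-1), step(0)=4. Closed form: (4+1)·2^6 - 1 = 319.

Answer: 319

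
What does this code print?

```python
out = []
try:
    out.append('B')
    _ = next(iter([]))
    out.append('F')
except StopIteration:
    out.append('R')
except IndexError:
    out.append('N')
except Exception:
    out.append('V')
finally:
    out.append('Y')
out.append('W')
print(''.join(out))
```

Execution trace: 'B' (try body) → 'R' (except StopIteration) → 'Y' (finally) → 'W' (after the try/except). Output: BRYW

Answer: BRYW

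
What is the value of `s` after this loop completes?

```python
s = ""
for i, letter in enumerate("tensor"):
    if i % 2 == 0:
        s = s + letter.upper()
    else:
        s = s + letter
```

Uppercase even positions in 'tensor'
`s` takes the values: "" → "T" → "Te" → "TeN" → "TeNs" → "TeNsO" → "TeNsOr"

Answer: "TeNsOr"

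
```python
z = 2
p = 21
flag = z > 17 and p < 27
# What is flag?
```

Trace:
`z = 2` → z = 2
`p = 21` → p = 21
`flag = z > 17 and p < 27` → flag = False
So flag = False

Answer: False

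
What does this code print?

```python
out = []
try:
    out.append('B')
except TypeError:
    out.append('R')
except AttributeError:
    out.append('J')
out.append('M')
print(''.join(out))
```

Execution trace: 'B' (try body, no exception) → 'M' (after the try/except). Output: BM

Answer: BM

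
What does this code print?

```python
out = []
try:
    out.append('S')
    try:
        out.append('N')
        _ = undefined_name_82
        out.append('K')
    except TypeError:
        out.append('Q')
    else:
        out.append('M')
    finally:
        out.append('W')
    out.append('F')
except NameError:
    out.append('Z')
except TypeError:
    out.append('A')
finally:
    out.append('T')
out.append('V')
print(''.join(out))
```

Execution trace: 'S' (try body) → 'N' (inner try body) → 'W' (inner finally) → 'Z' (except NameError) → 'T' (finally) → 'V' (after the try/except). Output: SNWZTV

Answer: SNWZTV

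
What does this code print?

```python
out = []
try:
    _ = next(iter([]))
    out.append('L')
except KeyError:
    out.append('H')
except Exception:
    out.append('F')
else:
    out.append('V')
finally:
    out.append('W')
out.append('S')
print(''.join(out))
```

Execution trace: 'F' (except Exception) → 'W' (finally) → 'S' (after the try/except). Output: FWS

Answer: FWS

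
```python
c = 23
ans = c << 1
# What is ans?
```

Trace:
`c = 23` → c = 23
`ans = c << 1` → ans = 46
So ans = 46

Answer: 46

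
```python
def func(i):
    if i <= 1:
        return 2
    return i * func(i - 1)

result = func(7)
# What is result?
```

func(7) = 7 * 6 * 5 * 4 * 3 * 2 * 2 = 10080

Answer: 10080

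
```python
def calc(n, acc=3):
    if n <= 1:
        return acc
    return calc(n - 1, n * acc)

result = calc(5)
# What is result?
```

Accumulator trace (n, acc): (5, 3) -> (4, 15) -> (3, 60) -> (2, 180) -> (1, 360) -> return 360

Answer: 360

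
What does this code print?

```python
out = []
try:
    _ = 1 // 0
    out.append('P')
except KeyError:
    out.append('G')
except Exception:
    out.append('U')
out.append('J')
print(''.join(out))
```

Execution trace: 'U' (except Exception) → 'J' (after the try/except). Output: UJ

Answer: UJ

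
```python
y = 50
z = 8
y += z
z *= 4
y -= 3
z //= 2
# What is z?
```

Trace:
`y = 50` → y = 50
`z = 8` → z = 8
`y += z` → y = 58
`z *= 4` → z = 32
`y -= 3` → y = 55
`z //= 2` → z = 16
So z = 16

Answer: 16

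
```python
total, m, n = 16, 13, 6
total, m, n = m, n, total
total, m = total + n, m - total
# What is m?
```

Trace:
`total, m, n = 16, 13, 6` → total = 16; m = 13; n = 6
`total, m, n = m, n, total` → total = 13; m = 6; n = 16
`total, m = total + n, m - total` → total = 29; m = -7
So m = -7

Answer: -7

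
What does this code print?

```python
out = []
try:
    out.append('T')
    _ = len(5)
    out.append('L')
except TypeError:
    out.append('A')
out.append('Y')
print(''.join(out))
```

Execution trace: 'T' (try body) → 'A' (except TypeError) → 'Y' (after the try/except). Output: TAY

Answer: TAY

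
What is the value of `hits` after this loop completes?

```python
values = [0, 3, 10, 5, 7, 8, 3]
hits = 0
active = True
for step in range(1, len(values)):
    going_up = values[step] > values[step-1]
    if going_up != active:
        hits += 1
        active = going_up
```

Count direction changes in [0, 3, 10, 5, 7, 8, 3]
`hits` takes the values: 0 → 1 → 2 → 3

Answer: 3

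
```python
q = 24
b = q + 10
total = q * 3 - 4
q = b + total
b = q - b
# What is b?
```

Trace:
`q = 24` → q = 24
`b = q + 10` → b = 34
`total = q * 3 - 4` → total = 68
`q = b + total` → q = 102
`b = q - b` → b = 68
So b = 68

Answer: 68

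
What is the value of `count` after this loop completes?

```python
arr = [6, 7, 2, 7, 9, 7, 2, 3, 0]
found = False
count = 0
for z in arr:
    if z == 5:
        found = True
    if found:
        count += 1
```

Count elements after first 5 in [6, 7, 2, 7, 9, 7, 2, 3, 0]
`count` takes the values: 0

Answer: 0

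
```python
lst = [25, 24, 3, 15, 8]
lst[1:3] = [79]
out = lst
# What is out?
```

Trace:
`lst = [25, 24, 3, 15, 8]` → lst = [25, 24, 3, 15, 8]
`lst[1:3] = [79]` → lst = [25, 79, 15, 8]
`out = lst` → out = [25, 79, 15, 8]
So out = [25, 79, 15, 8]

Answer: [25, 79, 15, 8]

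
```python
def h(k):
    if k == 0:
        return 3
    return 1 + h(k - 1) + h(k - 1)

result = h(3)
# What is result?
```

h(k) = 1 + 2·h(k-1), h(0)=3. Closed form: (3+1)·2^3 - 1 = 31.

Answer: 31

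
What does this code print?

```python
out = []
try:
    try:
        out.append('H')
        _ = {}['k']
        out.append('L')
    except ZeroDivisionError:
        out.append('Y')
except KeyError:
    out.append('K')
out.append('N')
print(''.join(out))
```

Execution trace: 'H' (try body) → 'K' (outer except KeyError) → 'N' (after the try/except). Output: HKN

Answer: HKN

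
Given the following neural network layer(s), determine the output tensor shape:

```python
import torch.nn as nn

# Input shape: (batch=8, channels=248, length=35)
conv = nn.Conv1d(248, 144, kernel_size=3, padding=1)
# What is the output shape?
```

Input: (8, 248, 35) -> Output: (8, 144, 35)

Answer: (8, 144, 35)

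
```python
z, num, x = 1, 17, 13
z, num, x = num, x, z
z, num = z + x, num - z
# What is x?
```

Trace:
`z, num, x = 1, 17, 13` → z = 1; num = 17; x = 13
`z, num, x = num, x, z` → z = 17; num = 13; x = 1
`z, num = z + x, num - z` → z = 18; num = -4
So x = 1

Answer: 1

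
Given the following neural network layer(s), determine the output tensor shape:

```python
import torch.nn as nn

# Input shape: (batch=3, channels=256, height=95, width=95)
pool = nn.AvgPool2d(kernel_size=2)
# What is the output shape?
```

Input: (3, 256, 95, 95) -> Output: (3, 256, 47, 47)

Answer: (3, 256, 47, 47)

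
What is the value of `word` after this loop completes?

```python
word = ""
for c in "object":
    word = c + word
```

Reverse 'object'
`word` takes the values: "" → "o" → "bo" → "jbo" → "ejbo" → "cejbo" → "tcejbo"

Answer: "tcejbo"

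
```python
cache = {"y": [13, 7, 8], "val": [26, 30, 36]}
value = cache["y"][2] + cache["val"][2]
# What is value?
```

Trace:
`cache = {"y": [13, 7, 8], "val": [26, 30, 36]}` → cache = {'y': [13, 7, 8], 'val': [26, 30, 36]}
`value = cache["y"][2] + cache["val"][2]` → value = 44
So value = 44

Answer: 44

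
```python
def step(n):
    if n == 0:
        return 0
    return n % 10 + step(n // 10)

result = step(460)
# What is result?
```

Sum of digits of 460: 0 + 6 + 4 = 10

Answer: 10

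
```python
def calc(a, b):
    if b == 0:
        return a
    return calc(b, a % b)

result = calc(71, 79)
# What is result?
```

calc(71, 79) -> calc(79, 71) -> calc(71, 8) -> calc(8, 7) -> calc(7, 1) -> calc(1, 0) -> 1

Answer: 1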